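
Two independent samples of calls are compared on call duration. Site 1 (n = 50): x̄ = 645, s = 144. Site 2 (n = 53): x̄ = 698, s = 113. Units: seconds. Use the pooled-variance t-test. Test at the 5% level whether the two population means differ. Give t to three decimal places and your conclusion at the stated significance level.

t = -2.084; reject H0

Let group 1 = site 1, group 2 = site 2. H0: μ_1 = μ_2; H1: μ_1 ≠ μ_2 (two-sample pooled-variance t-test, two-sided).
s_p² = [(50−1)·144² + (53−1)·113²]/(50+53−2) = 16634.2
t = (645 − 698)/√[16634.2·(1/50 + 1/53)] = -2.084
df = n₁ + n₂ − 2 = 101
Two-sided p-value ≈ 0.0396
Since p ≈ 0.0396 < α = 0.05, reject H0; the data support H1.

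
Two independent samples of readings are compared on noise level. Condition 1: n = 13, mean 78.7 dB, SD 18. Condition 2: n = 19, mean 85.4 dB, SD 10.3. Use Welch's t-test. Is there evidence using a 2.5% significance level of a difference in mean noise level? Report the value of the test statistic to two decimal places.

Let group 1 = condition 1, group 2 = condition 2. H0: μ_1 = μ_2; H1: μ_1 ≠ μ_2 (Welch's two-sample t-test, two-sided).
t = (x̄_1 − x̄_2)/√(s_1²/n_1 + s_2²/n_2) = (78.7 − 85.4)/√(18²/13 + 10.3²/19) = -1.21
Welch–Satterthwaite df ≈ 17.40
Two-sided p-value ≈ 0.2413
Since p ≈ 0.2413 > α = 0.025, fail to reject H0; the data do not provide sufficient evidence against H0.

-1.21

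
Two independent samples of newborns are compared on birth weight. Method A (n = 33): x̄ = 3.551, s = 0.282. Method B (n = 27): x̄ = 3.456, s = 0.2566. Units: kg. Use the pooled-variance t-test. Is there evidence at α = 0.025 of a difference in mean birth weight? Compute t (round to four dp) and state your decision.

Let group 1 = method A, group 2 = method B. H0: μ_1 = μ_2; H1: μ_1 ≠ μ_2 (two-sample pooled-variance t-test, two-sided).
s_p² = [(33−1)·0.282² + (27−1)·0.2566²]/(33+27−2) = 0.0733914
t = (3.551 − 3.456)/√[0.0733914·(1/33 + 1/27)] = 1.3513
df = n₁ + n₂ − 2 = 58
Two-sided p-value ≈ 0.182
Since p ≈ 0.182 > α = 0.025, fail to reject H0; the evidence is not statistically significant.

t = 1.3513; fail to reject H0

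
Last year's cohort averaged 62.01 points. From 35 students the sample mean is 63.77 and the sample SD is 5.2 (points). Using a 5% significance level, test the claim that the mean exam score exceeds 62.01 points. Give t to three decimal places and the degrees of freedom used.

t = 2.002, df = 34

H0: μ = 62.01; H1: μ > 62.01 (one-sample t-test, right-tailed).
t = (x̄ − μ₀)/(s/√n) = (63.77 − 62.01)/(5.2/√35) = 2.002
df = n − 1 = 34
p-value = P(T ≥ 2.002) ≈ 0.0266
Since p ≈ 0.0266 < α = 0.05, reject H0; the data support H1.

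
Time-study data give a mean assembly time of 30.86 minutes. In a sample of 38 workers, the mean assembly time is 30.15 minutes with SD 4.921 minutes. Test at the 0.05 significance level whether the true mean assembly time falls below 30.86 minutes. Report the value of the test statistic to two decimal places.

-0.89

H0: μ = 30.86; H1: μ < 30.86 (one-sample t-test, left-tailed).
t = (x̄ − μ₀)/(s/√n) = (30.15 − 30.86)/(4.921/√38) = -0.89
df = n − 1 = 37
p-value = P(T ≤ -0.89) ≈ 0.190
Since p ≈ 0.190 > α = 0.05, fail to reject H0; the evidence is not statistically significant.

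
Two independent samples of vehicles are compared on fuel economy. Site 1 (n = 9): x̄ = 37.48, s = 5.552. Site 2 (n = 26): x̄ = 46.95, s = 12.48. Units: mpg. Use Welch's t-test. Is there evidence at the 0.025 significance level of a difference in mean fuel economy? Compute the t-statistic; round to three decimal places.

-3.086

Let group 1 = site 1, group 2 = site 2. H0: μ_1 = μ_2; H1: μ_1 ≠ μ_2 (Welch's two-sample t-test, two-sided).
t = (x̄_1 − x̄_2)/√(s_1²/n_1 + s_2²/n_2) = (37.48 − 46.95)/√(5.552²/9 + 12.48²/26) = -3.086
Welch–Satterthwaite df ≈ 30.55
Two-sided p-value ≈ 0.004
Since p ≈ 0.004 < α = 0.025, reject H0; the evidence is statistically significant.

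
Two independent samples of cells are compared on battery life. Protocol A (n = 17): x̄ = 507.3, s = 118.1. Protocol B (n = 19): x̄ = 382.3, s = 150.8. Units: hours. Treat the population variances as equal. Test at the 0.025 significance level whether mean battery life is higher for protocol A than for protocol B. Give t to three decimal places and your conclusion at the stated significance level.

Let group 1 = protocol A, group 2 = protocol B. H0: μ_1 = μ_2; H1: μ_1 > μ_2 (two-sample pooled-variance t-test, right-tailed).
s_p² = [(17−1)·118.1² + (19−1)·150.8²]/(17+19−2) = 18602.7
t = (507.3 − 382.3)/√[18602.7·(1/17 + 1/19)] = 2.745
df = n₁ + n₂ − 2 = 34
p-value = P(T ≥ 2.745) ≈ 0.0048
Since p ≈ 0.0048 < α = 0.025, reject H0; the data support H1.

t = 2.745; reject H0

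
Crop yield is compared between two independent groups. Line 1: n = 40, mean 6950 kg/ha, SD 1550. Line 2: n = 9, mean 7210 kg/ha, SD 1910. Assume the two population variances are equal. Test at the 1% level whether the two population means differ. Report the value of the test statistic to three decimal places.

-0.436

Let group 1 = line 1, group 2 = line 2. H0: μ_1 = μ_2; H1: μ_1 ≠ μ_2 (two-sample pooled-variance t-test, two-sided).
s_p² = [(40−1)·1550² + (9−1)·1910²]/(40+9−2) = 2614520
t = (6950 − 7210)/√[2614520·(1/40 + 1/9)] = -0.436
df = n₁ + n₂ − 2 = 47
Two-sided p-value ≈ 0.665
Since p ≈ 0.665 > α = 0.01, fail to reject H0; the data do not provide sufficient evidence against H0.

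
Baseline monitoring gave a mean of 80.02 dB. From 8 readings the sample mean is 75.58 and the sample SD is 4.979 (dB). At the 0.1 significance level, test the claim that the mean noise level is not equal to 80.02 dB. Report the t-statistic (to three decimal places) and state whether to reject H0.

H0: μ = 80.02; H1: μ ≠ 80.02 (one-sample t-test, two-sided).
t = (x̄ − μ₀)/(s/√n) = (75.58 − 80.02)/(4.979/√8) = -2.522
df = n − 1 = 7
Two-sided p-value ≈ 0.040
Since p ≈ 0.040 < α = 0.1, reject H0; the data support H1.

t = -2.522; reject H0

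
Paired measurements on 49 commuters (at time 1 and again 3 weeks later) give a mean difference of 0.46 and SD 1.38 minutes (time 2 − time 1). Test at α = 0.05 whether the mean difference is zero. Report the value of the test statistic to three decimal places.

H0: μ_d = 0; H1: μ_d ≠ 0 (paired t-test on the differences, two-sided).
t = d̄/(s_d/√n) = 0.46/(1.38/√49) = 2.333
df = n − 1 = 48
Two-sided p-value ≈ 0.0239
Since p ≈ 0.0239 < α = 0.05, reject H0; the evidence is statistically significant.

2.333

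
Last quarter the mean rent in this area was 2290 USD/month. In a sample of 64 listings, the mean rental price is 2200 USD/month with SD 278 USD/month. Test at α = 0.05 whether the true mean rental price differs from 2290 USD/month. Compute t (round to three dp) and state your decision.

t = -2.590; reject H0

H0: μ = 2290; H1: μ ≠ 2290 (one-sample t-test, two-sided).
t = (x̄ − μ₀)/(s/√n) = (2200 − 2290)/(278/√64) = -2.590
df = n − 1 = 63
Two-sided p-value ≈ 0.012
Since p ≈ 0.012 < α = 0.05, reject H0; the data support H1.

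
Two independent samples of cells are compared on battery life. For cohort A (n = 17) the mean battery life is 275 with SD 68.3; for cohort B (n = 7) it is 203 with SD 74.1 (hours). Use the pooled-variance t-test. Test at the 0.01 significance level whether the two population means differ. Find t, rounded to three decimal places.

Let group 1 = cohort A, group 2 = cohort B. H0: μ_1 = μ_2; H1: μ_1 ≠ μ_2 (two-sample pooled-variance t-test, two-sided).
s_p² = [(17−1)·68.3² + (7−1)·74.1²]/(17+7−2) = 4890.14
t = (275 − 203)/√[4890.14·(1/17 + 1/7)] = 2.293
df = n₁ + n₂ − 2 = 22
Two-sided p-value ≈ 0.0318
Since p ≈ 0.0318 > α = 0.01, fail to reject H0; the data do not provide sufficient evidence against H0.

2.293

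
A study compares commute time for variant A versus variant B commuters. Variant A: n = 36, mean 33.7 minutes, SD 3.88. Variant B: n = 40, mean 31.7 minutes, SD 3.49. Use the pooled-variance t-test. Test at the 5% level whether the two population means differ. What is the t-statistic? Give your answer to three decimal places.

2.366

Let group 1 = variant A, group 2 = variant B. H0: μ_1 = μ_2; H1: μ_1 ≠ μ_2 (two-sample pooled-variance t-test, two-sided).
s_p² = [(36−1)·3.88² + (40−1)·3.49²]/(36+40−2) = 13.5396
t = (33.7 − 31.7)/√[13.5396·(1/36 + 1/40)] = 2.366
df = n₁ + n₂ − 2 = 74
Two-sided p-value ≈ 0.0206
Since p ≈ 0.0206 < α = 0.05, reject H0; the evidence is statistically significant.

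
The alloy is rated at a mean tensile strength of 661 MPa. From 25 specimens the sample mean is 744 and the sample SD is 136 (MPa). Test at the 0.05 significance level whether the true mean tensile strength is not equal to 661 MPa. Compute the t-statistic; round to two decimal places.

3.05

H0: μ = 661; H1: μ ≠ 661 (one-sample t-test, two-sided).
t = (x̄ − μ₀)/(s/√n) = (744 − 661)/(136/√25) = 3.05
df = n − 1 = 24
Two-sided p-value ≈ 0.0055
Since p ≈ 0.0055 < α = 0.05, reject H0; the evidence is statistically significant.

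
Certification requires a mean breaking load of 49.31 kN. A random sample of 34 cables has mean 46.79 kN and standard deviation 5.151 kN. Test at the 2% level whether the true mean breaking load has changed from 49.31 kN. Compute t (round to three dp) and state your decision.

H0: μ = 49.31; H1: μ ≠ 49.31 (one-sample t-test, two-sided).
t = (x̄ − μ₀)/(s/√n) = (46.79 − 49.31)/(5.151/√34) = -2.853
df = n − 1 = 33
Two-sided p-value ≈ 0.0074
Since p ≈ 0.0074 < α = 0.02, reject H0; the data support H1.

t = -2.853; reject H0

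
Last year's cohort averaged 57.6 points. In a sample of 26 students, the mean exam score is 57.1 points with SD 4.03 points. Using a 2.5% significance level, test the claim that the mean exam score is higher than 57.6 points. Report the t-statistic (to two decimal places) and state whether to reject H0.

t = -0.63; fail to reject H0

H0: μ = 57.6; H1: μ > 57.6 (one-sample t-test, right-tailed).
t = (x̄ − μ₀)/(s/√n) = (57.1 − 57.6)/(4.03/√26) = -0.63
df = n − 1 = 25
p-value = P(T ≥ -0.63) ≈ 0.734
Since p ≈ 0.734 > α = 0.025, fail to reject H0; the evidence is not statistically significant.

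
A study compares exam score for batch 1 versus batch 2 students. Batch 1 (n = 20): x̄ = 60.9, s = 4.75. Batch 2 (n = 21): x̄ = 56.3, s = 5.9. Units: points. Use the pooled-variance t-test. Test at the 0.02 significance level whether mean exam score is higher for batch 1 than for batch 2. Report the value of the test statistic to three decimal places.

2.741

Let group 1 = batch 1, group 2 = batch 2. H0: μ_1 = μ_2; H1: μ_1 > μ_2 (two-sample pooled-variance t-test, right-tailed).
s_p² = [(20−1)·4.75² + (21−1)·5.9²]/(20+21−2) = 28.8433
t = (60.9 − 56.3)/√[28.8433·(1/20 + 1/21)] = 2.741
df = n₁ + n₂ − 2 = 39
p-value = P(T ≥ 2.741) ≈ 0.005
Since p ≈ 0.005 < α = 0.02, reject H0; the data support H1.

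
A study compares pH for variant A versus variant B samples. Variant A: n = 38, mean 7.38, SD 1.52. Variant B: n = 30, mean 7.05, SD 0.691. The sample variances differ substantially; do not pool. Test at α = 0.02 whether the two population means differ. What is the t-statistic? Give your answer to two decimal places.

Let group 1 = variant A, group 2 = variant B. H0: μ_1 = μ_2; H1: μ_1 ≠ μ_2 (Welch's two-sample t-test, two-sided).
t = (x̄_1 − x̄_2)/√(s_1²/n_1 + s_2²/n_2) = (7.38 − 7.05)/√(1.52²/38 + 0.691²/30) = 1.19
Welch–Satterthwaite df ≈ 54.17
Two-sided p-value ≈ 0.2387
Since p ≈ 0.2387 > α = 0.02, fail to reject H0; the evidence is not statistically significant.

1.19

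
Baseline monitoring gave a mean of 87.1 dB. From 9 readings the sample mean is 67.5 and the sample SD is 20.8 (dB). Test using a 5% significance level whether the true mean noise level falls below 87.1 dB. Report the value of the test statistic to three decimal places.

H0: μ = 87.1; H1: μ < 87.1 (one-sample t-test, left-tailed).
t = (x̄ − μ₀)/(s/√n) = (67.5 − 87.1)/(20.8/√9) = -2.827
df = n − 1 = 8
p-value = P(T ≤ -2.827) ≈ 0.0111
Since p ≈ 0.0111 < α = 0.05, reject H0; the evidence is statistically significant.

-2.827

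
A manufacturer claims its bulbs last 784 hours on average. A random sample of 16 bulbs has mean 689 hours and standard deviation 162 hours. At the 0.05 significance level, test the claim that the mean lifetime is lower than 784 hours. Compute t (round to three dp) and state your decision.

t = -2.346; reject H0

H0: μ = 784; H1: μ < 784 (one-sample t-test, left-tailed).
t = (x̄ − μ₀)/(s/√n) = (689 − 784)/(162/√16) = -2.346
df = n − 1 = 15
p-value = P(T ≤ -2.346) ≈ 0.017
Since p ≈ 0.017 < α = 0.05, reject H0; the data support H1.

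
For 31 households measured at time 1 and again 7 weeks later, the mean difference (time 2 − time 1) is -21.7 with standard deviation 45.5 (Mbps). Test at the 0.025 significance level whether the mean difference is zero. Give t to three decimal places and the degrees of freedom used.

H0: μ_d = 0; H1: μ_d ≠ 0 (paired t-test on the differences, two-sided).
t = d̄/(s_d/√n) = -21.7/(45.5/√31) = -2.655
df = n − 1 = 30
Two-sided p-value ≈ 0.0126
Since p ≈ 0.0126 < α = 0.025, reject H0; the evidence is statistically significant.

t = -2.655, df = 30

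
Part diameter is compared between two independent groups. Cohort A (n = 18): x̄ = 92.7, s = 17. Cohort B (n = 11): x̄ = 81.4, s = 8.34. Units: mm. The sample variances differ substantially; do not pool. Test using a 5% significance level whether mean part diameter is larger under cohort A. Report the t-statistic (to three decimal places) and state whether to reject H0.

t = 2.389; reject H0

Let group 1 = cohort A, group 2 = cohort B. H0: μ_1 = μ_2; H1: μ_1 > μ_2 (Welch's two-sample t-test, right-tailed).
t = (x̄_1 − x̄_2)/√(s_1²/n_1 + s_2²/n_2) = (92.7 − 81.4)/√(17²/18 + 8.34²/11) = 2.389
Welch–Satterthwaite df ≈ 26.14
p-value = P(T ≥ 2.389) ≈ 0.012
Since p ≈ 0.012 < α = 0.05, reject H0; the data support H1.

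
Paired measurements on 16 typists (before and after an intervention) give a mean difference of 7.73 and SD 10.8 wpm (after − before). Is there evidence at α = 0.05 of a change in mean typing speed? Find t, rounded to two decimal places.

H0: μ_d = 0; H1: μ_d ≠ 0 (paired t-test on the differences, two-sided).
t = d̄/(s_d/√n) = 7.73/(10.8/√16) = 2.86
df = n − 1 = 15
Two-sided p-value ≈ 0.0119
Since p ≈ 0.0119 < α = 0.05, reject H0; the data support H1.

2.86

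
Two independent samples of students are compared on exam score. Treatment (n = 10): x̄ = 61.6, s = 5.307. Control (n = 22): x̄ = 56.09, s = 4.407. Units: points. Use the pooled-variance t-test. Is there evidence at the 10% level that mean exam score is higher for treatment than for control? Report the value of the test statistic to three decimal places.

3.077

Let group 1 = treatment, group 2 = control. H0: μ_1 = μ_2; H1: μ_1 > μ_2 (two-sample pooled-variance t-test, right-tailed).
s_p² = [(10−1)·5.307² + (22−1)·4.407²]/(10+22−2) = 22.0444
t = (61.6 − 56.09)/√[22.0444·(1/10 + 1/22)] = 3.077
df = n₁ + n₂ − 2 = 30
p-value = P(T ≥ 3.077) ≈ 0.0022
Since p ≈ 0.0022 < α = 0.1, reject H0; the data support H1.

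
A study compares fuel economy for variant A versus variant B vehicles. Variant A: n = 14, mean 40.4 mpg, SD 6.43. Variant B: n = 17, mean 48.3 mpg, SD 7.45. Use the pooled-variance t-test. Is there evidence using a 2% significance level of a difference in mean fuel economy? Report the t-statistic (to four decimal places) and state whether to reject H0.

Let group 1 = variant A, group 2 = variant B. H0: μ_1 = μ_2; H1: μ_1 ≠ μ_2 (two-sample pooled-variance t-test, two-sided).
s_p² = [(14−1)·6.43² + (17−1)·7.45²]/(14+17−2) = 49.156
t = (40.4 − 48.3)/√[49.156·(1/14 + 1/17)] = -3.1221
df = n₁ + n₂ − 2 = 29
Two-sided p-value ≈ 0.004
Since p ≈ 0.004 < α = 0.02, reject H0; the evidence is statistically significant.

t = -3.1221; reject H0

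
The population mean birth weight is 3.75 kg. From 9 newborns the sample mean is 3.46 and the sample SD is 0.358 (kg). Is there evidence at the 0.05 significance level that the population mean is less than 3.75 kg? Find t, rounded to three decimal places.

H0: μ = 3.75; H1: μ < 3.75 (one-sample t-test, left-tailed).
t = (x̄ − μ₀)/(s/√n) = (3.46 − 3.75)/(0.358/√9) = -2.430
df = n − 1 = 8
p-value = P(T ≤ -2.430) ≈ 0.0206
Since p ≈ 0.0206 < α = 0.05, reject H0; the data support H1.

-2.430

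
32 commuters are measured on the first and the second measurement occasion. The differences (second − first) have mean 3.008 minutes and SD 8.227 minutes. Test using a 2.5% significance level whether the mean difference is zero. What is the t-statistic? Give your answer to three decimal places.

H0: μ_d = 0; H1: μ_d ≠ 0 (paired t-test on the differences, two-sided).
t = d̄/(s_d/√n) = 3.008/(8.227/√32) = 2.068
df = n − 1 = 31
Two-sided p-value ≈ 0.0470
Since p ≈ 0.0470 > α = 0.025, fail to reject H0; the evidence is not statistically significant.

2.068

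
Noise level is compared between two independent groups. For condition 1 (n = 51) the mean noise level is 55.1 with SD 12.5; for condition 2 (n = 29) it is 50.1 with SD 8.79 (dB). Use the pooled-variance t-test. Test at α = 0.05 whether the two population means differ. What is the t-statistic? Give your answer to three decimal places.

Let group 1 = condition 1, group 2 = condition 2. H0: μ_1 = μ_2; H1: μ_1 ≠ μ_2 (two-sample pooled-variance t-test, two-sided).
s_p² = [(51−1)·12.5² + (29−1)·8.79²]/(51+29−2) = 127.896
t = (55.1 − 50.1)/√[127.896·(1/51 + 1/29)] = 1.901
df = n₁ + n₂ − 2 = 78
Two-sided p-value ≈ 0.061
Since p ≈ 0.061 > α = 0.05, fail to reject H0; the evidence is not statistically significant.

1.901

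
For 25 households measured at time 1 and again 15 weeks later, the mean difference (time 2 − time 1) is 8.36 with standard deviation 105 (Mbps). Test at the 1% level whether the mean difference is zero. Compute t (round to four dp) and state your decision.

t = 0.3981; fail to reject H0

H0: μ_d = 0; H1: μ_d ≠ 0 (paired t-test on the differences, two-sided).
t = d̄/(s_d/√n) = 8.36/(105/√25) = 0.3981
df = n − 1 = 24
Two-sided p-value ≈ 0.6941
Since p ≈ 0.6941 > α = 0.01, fail to reject H0; the evidence is not statistically significant.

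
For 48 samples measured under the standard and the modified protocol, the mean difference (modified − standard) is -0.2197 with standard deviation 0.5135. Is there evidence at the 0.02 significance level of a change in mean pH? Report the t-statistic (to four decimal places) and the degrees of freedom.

H0: μ_d = 0; H1: μ_d ≠ 0 (paired t-test on the differences, two-sided).
t = d̄/(s_d/√n) = -0.2197/(0.5135/√48) = -2.9642
df = n − 1 = 47
Two-sided p-value ≈ 0.005
Since p ≈ 0.005 < α = 0.02, reject H0; the evidence is statistically significant.

t = -2.9642, df = 47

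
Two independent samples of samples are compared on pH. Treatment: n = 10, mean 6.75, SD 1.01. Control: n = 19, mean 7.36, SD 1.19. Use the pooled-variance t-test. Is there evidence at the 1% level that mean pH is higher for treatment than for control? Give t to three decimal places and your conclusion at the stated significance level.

t = -1.378; fail to reject H0

Let group 1 = treatment, group 2 = control. H0: μ_1 = μ_2; H1: μ_1 > μ_2 (two-sample pooled-variance t-test, right-tailed).
s_p² = [(10−1)·1.01² + (19−1)·1.19²]/(10+19−2) = 1.2841
t = (6.75 − 7.36)/√[1.2841·(1/10 + 1/19)] = -1.378
df = n₁ + n₂ − 2 = 27
p-value = P(T ≥ -1.378) ≈ 0.9102
Since p ≈ 0.9102 > α = 0.01, fail to reject H0; the data do not provide sufficient evidence against H0.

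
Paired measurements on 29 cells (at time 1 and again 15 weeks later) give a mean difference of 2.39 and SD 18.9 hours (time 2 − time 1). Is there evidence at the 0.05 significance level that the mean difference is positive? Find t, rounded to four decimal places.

0.6810

H0: μ_d = 0; H1: μ_d > 0 (paired t-test on the differences, right-tailed).
t = d̄/(s_d/√n) = 2.39/(18.9/√29) = 0.6810
df = n − 1 = 28
p-value = P(T ≥ 0.6810) ≈ 0.2507
Since p ≈ 0.2507 > α = 0.05, fail to reject H0; the evidence is not statistically significant.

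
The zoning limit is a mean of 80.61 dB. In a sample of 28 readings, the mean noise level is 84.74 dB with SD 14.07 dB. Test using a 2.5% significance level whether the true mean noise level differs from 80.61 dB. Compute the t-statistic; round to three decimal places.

H0: μ = 80.61; H1: μ ≠ 80.61 (one-sample t-test, two-sided).
t = (x̄ − μ₀)/(s/√n) = (84.74 − 80.61)/(14.07/√28) = 1.553
df = n − 1 = 27
Two-sided p-value ≈ 0.1320
Since p ≈ 0.1320 > α = 0.025, fail to reject H0; the evidence is not statistically significant.

1.553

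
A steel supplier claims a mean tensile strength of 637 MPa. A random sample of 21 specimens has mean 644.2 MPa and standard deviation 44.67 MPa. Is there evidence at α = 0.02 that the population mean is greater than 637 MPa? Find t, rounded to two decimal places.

0.74

H0: μ = 637; H1: μ > 637 (one-sample t-test, right-tailed).
t = (x̄ − μ₀)/(s/√n) = (644.2 − 637)/(44.67/√21) = 0.74
df = n − 1 = 20
p-value = P(T ≥ 0.74) ≈ 0.234
Since p ≈ 0.234 > α = 0.02, fail to reject H0; the evidence is not statistically significant.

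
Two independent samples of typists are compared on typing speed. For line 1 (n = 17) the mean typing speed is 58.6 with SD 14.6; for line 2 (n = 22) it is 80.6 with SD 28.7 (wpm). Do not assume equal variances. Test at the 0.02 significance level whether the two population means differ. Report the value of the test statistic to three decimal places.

-3.112

Let group 1 = line 1, group 2 = line 2. H0: μ_1 = μ_2; H1: μ_1 ≠ μ_2 (Welch's two-sample t-test, two-sided).
t = (x̄_1 − x̄_2)/√(s_1²/n_1 + s_2²/n_2) = (58.6 − 80.6)/√(14.6²/17 + 28.7²/22) = -3.112
Welch–Satterthwaite df ≈ 32.62
Two-sided p-value ≈ 0.004
Since p ≈ 0.004 < α = 0.02, reject H0; the data support H1.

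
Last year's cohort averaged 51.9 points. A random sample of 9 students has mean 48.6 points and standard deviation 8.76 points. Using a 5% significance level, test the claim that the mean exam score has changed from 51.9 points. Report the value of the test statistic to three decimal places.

H0: μ = 51.9; H1: μ ≠ 51.9 (one-sample t-test, two-sided).
t = (x̄ − μ₀)/(s/√n) = (48.6 − 51.9)/(8.76/√9) = -1.130
df = n − 1 = 8
Two-sided p-value ≈ 0.291
Since p ≈ 0.291 > α = 0.05, fail to reject H0; the evidence is not statistically significant.

-1.130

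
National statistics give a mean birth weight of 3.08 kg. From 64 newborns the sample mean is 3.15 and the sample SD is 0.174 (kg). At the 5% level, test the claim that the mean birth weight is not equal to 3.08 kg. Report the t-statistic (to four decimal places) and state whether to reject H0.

H0: μ = 3.08; H1: μ ≠ 3.08 (one-sample t-test, two-sided).
t = (x̄ − μ₀)/(s/√n) = (3.15 − 3.08)/(0.174/√64) = 3.2184
df = n − 1 = 63
Two-sided p-value ≈ 0.002
Since p ≈ 0.002 < α = 0.05, reject H0; the data support H1.

t = 3.2184; reject H0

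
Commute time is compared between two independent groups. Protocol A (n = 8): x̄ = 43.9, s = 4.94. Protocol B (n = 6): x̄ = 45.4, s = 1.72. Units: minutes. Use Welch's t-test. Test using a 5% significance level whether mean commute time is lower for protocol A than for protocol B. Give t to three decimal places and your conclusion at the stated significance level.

Let group 1 = protocol A, group 2 = protocol B. H0: μ_1 = μ_2; H1: μ_1 < μ_2 (Welch's two-sample t-test, left-tailed).
t = (x̄_1 − x̄_2)/√(s_1²/n_1 + s_2²/n_2) = (43.9 − 45.4)/√(4.94²/8 + 1.72²/6) = -0.797
Welch–Satterthwaite df ≈ 9.11
p-value = P(T ≤ -0.797) ≈ 0.2229
Since p ≈ 0.2229 > α = 0.05, fail to reject H0; the evidence is not statistically significant.

t = -0.797; fail to reject H0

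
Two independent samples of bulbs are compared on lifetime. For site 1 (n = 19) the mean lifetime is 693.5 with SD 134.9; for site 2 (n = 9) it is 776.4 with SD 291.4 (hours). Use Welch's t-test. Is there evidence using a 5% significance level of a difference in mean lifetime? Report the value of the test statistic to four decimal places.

-0.8132

Let group 1 = site 1, group 2 = site 2. H0: μ_1 = μ_2; H1: μ_1 ≠ μ_2 (Welch's two-sample t-test, two-sided).
t = (x̄_1 − x̄_2)/√(s_1²/n_1 + s_2²/n_2) = (693.5 − 776.4)/√(134.9²/19 + 291.4²/9) = -0.8132
Welch–Satterthwaite df ≈ 9.66
Two-sided p-value ≈ 0.436
Since p ≈ 0.436 > α = 0.05, fail to reject H0; the data do not provide sufficient evidence against H0.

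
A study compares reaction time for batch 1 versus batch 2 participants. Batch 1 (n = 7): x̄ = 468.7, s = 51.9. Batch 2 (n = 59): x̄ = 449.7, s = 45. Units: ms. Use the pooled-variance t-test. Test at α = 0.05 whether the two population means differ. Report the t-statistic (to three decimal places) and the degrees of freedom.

t = 1.040, df = 64

Let group 1 = batch 1, group 2 = batch 2. H0: μ_1 = μ_2; H1: μ_1 ≠ μ_2 (two-sample pooled-variance t-test, two-sided).
s_p² = [(7−1)·51.9² + (59−1)·45²]/(7+59−2) = 2087.68
t = (468.7 − 449.7)/√[2087.68·(1/7 + 1/59)] = 1.040
df = n₁ + n₂ − 2 = 64
Two-sided p-value ≈ 0.302
Since p ≈ 0.302 > α = 0.05, fail to reject H0; the data do not provide sufficient evidence against H0.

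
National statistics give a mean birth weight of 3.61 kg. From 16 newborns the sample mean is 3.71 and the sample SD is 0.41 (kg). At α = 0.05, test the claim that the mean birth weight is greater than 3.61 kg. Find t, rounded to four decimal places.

0.9756

H0: μ = 3.61; H1: μ > 3.61 (one-sample t-test, right-tailed).
t = (x̄ − μ₀)/(s/√n) = (3.71 − 3.61)/(0.41/√16) = 0.9756
df = n − 1 = 15
p-value = P(T ≥ 0.9756) ≈ 0.172
Since p ≈ 0.172 > α = 0.05, fail to reject H0; the data do not provide sufficient evidence against H0.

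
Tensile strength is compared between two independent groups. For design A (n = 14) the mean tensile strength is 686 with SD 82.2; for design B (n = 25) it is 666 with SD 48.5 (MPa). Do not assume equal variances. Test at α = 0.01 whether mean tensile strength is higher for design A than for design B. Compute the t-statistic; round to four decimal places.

Let group 1 = design A, group 2 = design B. H0: μ_1 = μ_2; H1: μ_1 > μ_2 (Welch's two-sample t-test, right-tailed).
t = (x̄_1 − x̄_2)/√(s_1²/n_1 + s_2²/n_2) = (686 − 666)/√(82.2²/14 + 48.5²/25) = 0.8328
Welch–Satterthwaite df ≈ 18.19
p-value = P(T ≥ 0.8328) ≈ 0.208
Since p ≈ 0.208 > α = 0.01, fail to reject H0; the data do not provide sufficient evidence against H0.

0.8328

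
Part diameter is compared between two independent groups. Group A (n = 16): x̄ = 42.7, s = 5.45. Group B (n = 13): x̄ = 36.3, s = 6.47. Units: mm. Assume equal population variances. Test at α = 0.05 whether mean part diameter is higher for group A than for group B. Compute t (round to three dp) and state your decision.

t = 2.893; reject H0

Let group 1 = group A, group 2 = group B. H0: μ_1 = μ_2; H1: μ_1 > μ_2 (two-sample pooled-variance t-test, right-tailed).
s_p² = [(16−1)·5.45² + (13−1)·6.47²]/(16+13−2) = 35.1062
t = (42.7 − 36.3)/√[35.1062·(1/16 + 1/13)] = 2.893
df = n₁ + n₂ − 2 = 27
p-value = P(T ≥ 2.893) ≈ 0.0037
Since p ≈ 0.0037 < α = 0.05, reject H0; the evidence is statistically significant.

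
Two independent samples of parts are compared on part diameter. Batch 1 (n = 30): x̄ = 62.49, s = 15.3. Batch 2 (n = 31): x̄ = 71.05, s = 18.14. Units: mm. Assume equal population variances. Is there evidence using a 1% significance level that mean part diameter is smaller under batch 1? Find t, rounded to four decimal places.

-1.9890

Let group 1 = batch 1, group 2 = batch 2. H0: μ_1 = μ_2; H1: μ_1 < μ_2 (two-sample pooled-variance t-test, left-tailed).
s_p² = [(30−1)·15.3² + (31−1)·18.14²]/(30+31−2) = 282.38
t = (62.49 − 71.05)/√[282.38·(1/30 + 1/31)] = -1.9890
df = n₁ + n₂ − 2 = 59
p-value = P(T ≤ -1.9890) ≈ 0.0257
Since p ≈ 0.0257 > α = 0.01, fail to reject H0; the data do not provide sufficient evidence against H0.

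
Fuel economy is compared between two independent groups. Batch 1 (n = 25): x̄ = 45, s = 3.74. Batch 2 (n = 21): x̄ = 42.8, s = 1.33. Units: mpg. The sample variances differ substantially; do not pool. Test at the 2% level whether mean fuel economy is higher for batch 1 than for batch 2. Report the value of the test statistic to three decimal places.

Let group 1 = batch 1, group 2 = batch 2. H0: μ_1 = μ_2; H1: μ_1 > μ_2 (Welch's two-sample t-test, right-tailed).
t = (x̄_1 − x̄_2)/√(s_1²/n_1 + s_2²/n_2) = (45 − 42.8)/√(3.74²/25 + 1.33²/21) = 2.742
Welch–Satterthwaite df ≈ 30.93
p-value = P(T ≥ 2.742) ≈ 0.0050
Since p ≈ 0.0050 < α = 0.02, reject H0; the evidence is statistically significant.

2.742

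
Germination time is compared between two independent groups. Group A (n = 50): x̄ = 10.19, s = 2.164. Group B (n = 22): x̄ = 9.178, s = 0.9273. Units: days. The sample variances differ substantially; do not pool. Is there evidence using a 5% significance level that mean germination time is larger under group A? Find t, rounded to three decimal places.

Let group 1 = group A, group 2 = group B. H0: μ_1 = μ_2; H1: μ_1 > μ_2 (Welch's two-sample t-test, right-tailed).
t = (x̄_1 − x̄_2)/√(s_1²/n_1 + s_2²/n_2) = (10.19 − 9.178)/√(2.164²/50 + 0.9273²/22) = 2.778
Welch–Satterthwaite df ≈ 69.99
p-value = P(T ≥ 2.778) ≈ 0.0035
Since p ≈ 0.0035 < α = 0.05, reject H0; the data support H1.

2.778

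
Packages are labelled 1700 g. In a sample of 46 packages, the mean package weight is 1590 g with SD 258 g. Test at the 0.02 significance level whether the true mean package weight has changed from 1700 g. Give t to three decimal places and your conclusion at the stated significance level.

t = -2.892; reject H0

H0: μ = 1700; H1: μ ≠ 1700 (one-sample t-test, two-sided).
t = (x̄ − μ₀)/(s/√n) = (1590 − 1700)/(258/√46) = -2.892
df = n − 1 = 45
Two-sided p-value ≈ 0.006
Since p ≈ 0.006 < α = 0.02, reject H0; the data support H1.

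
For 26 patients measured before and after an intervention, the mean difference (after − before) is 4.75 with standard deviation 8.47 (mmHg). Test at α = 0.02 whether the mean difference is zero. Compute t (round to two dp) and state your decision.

H0: μ_d = 0; H1: μ_d ≠ 0 (paired t-test on the differences, two-sided).
t = d̄/(s_d/√n) = 4.75/(8.47/√26) = 2.86
df = n − 1 = 25
Two-sided p-value ≈ 0.0084
Since p ≈ 0.0084 < α = 0.02, reject H0; the data support H1.

t = 2.86; reject H0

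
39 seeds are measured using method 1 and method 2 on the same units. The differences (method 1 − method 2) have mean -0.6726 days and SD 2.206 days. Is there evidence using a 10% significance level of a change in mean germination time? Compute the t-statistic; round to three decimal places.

-1.904

H0: μ_d = 0; H1: μ_d ≠ 0 (paired t-test on the differences, two-sided).
t = d̄/(s_d/√n) = -0.6726/(2.206/√39) = -1.904
df = n − 1 = 38
Two-sided p-value ≈ 0.0645
Since p ≈ 0.0645 < α = 0.1, reject H0; the evidence is statistically significant.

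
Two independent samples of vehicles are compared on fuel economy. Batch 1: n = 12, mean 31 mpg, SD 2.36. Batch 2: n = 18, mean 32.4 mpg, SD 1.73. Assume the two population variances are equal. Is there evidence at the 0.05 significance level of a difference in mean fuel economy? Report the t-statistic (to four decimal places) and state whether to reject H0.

t = -1.8771; fail to reject H0

Let group 1 = batch 1, group 2 = batch 2. H0: μ_1 = μ_2; H1: μ_1 ≠ μ_2 (two-sample pooled-variance t-test, two-sided).
s_p² = [(12−1)·2.36² + (18−1)·1.73²]/(12+18−2) = 4.00517
t = (31 − 32.4)/√[4.00517·(1/12 + 1/18)] = -1.8771
df = n₁ + n₂ − 2 = 28
Two-sided p-value ≈ 0.0710
Since p ≈ 0.0710 > α = 0.05, fail to reject H0; the data do not provide sufficient evidence against H0.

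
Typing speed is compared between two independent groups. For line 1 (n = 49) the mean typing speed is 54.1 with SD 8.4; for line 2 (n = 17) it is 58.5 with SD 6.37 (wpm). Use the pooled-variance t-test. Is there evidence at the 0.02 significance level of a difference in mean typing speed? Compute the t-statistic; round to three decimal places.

Let group 1 = line 1, group 2 = line 2. H0: μ_1 = μ_2; H1: μ_1 ≠ μ_2 (two-sample pooled-variance t-test, two-sided).
s_p² = [(49−1)·8.4² + (17−1)·6.37²]/(49+17−2) = 63.0642
t = (54.1 − 58.5)/√[63.0642·(1/49 + 1/17)] = -1.968
df = n₁ + n₂ − 2 = 64
Two-sided p-value ≈ 0.0534
Since p ≈ 0.0534 > α = 0.02, fail to reject H0; the evidence is not statistically significant.

-1.968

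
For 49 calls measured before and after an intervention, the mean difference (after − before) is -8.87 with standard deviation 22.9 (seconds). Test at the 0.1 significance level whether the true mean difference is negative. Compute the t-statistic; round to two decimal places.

-2.71

H0: μ_d = 0; H1: μ_d < 0 (paired t-test on the differences, left-tailed).
t = d̄/(s_d/√n) = -8.87/(22.9/√49) = -2.71
df = n − 1 = 48
p-value = P(T ≤ -2.71) ≈ 0.005
Since p ≈ 0.005 < α = 0.1, reject H0; the data support H1.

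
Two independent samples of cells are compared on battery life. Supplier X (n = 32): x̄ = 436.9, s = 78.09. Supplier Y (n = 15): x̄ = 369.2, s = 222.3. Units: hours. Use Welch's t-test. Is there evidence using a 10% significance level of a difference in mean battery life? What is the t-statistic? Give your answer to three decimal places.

Let group 1 = supplier X, group 2 = supplier Y. H0: μ_1 = μ_2; H1: μ_1 ≠ μ_2 (Welch's two-sample t-test, two-sided).
t = (x̄_1 − x̄_2)/√(s_1²/n_1 + s_2²/n_2) = (436.9 − 369.2)/√(78.09²/32 + 222.3²/15) = 1.147
Welch–Satterthwaite df ≈ 15.64
Two-sided p-value ≈ 0.269
Since p ≈ 0.269 > α = 0.1, fail to reject H0; the evidence is not statistically significant.

1.147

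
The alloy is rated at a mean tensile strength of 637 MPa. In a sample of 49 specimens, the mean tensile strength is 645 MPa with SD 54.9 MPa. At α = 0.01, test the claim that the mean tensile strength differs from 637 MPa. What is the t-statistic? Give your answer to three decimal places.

1.020

H0: μ = 637; H1: μ ≠ 637 (one-sample t-test, two-sided).
t = (x̄ − μ₀)/(s/√n) = (645 − 637)/(54.9/√49) = 1.020
df = n − 1 = 48
Two-sided p-value ≈ 0.313
Since p ≈ 0.313 > α = 0.01, fail to reject H0; the evidence is not statistically significant.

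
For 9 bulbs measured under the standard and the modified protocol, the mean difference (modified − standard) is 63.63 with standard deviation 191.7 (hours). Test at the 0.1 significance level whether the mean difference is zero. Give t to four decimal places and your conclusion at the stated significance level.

t = 0.9958; fail to reject H0

H0: μ_d = 0; H1: μ_d ≠ 0 (paired t-test on the differences, two-sided).
t = d̄/(s_d/√n) = 63.63/(191.7/√9) = 0.9958
df = n − 1 = 8
Two-sided p-value ≈ 0.3485
Since p ≈ 0.3485 > α = 0.1, fail to reject H0; the evidence is not statistically significant.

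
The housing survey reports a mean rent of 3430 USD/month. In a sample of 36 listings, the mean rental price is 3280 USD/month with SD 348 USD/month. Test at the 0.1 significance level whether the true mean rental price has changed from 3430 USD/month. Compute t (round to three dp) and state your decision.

t = -2.586; reject H0

H0: μ = 3430; H1: μ ≠ 3430 (one-sample t-test, two-sided).
t = (x̄ − μ₀)/(s/√n) = (3280 − 3430)/(348/√36) = -2.586
df = n − 1 = 35
Two-sided p-value ≈ 0.014
Since p ≈ 0.014 < α = 0.1, reject H0; the data support H1.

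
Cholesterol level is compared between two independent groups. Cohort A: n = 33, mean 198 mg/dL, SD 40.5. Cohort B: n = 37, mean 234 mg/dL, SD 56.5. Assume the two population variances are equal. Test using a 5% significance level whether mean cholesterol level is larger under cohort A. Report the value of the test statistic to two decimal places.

-3.03

Let group 1 = cohort A, group 2 = cohort B. H0: μ_1 = μ_2; H1: μ_1 > μ_2 (two-sample pooled-variance t-test, right-tailed).
s_p² = [(33−1)·40.5² + (37−1)·56.5²]/(33+37−2) = 2461.9
t = (198 − 234)/√[2461.9·(1/33 + 1/37)] = -3.03
df = n₁ + n₂ − 2 = 68
p-value = P(T ≥ -3.03) ≈ 0.9983
Since p ≈ 0.9983 > α = 0.05, fail to reject H0; the data do not provide sufficient evidence against H0.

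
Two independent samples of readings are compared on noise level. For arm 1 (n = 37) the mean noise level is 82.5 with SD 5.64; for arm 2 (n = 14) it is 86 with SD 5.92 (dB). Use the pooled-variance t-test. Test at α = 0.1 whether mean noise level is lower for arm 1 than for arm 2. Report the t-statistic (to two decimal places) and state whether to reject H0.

Let group 1 = arm 1, group 2 = arm 2. H0: μ_1 = μ_2; H1: μ_1 < μ_2 (two-sample pooled-variance t-test, left-tailed).
s_p² = [(37−1)·5.64² + (14−1)·5.92²]/(37+14−2) = 32.6683
t = (82.5 − 86)/√[32.6683·(1/37 + 1/14)] = -1.95
df = n₁ + n₂ − 2 = 49
p-value = P(T ≤ -1.95) ≈ 0.028
Since p ≈ 0.028 < α = 0.1, reject H0; the data support H1.

t = -1.95; reject H0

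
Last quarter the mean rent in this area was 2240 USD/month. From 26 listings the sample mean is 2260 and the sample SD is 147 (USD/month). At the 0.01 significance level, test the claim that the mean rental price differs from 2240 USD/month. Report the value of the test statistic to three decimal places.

H0: μ = 2240; H1: μ ≠ 2240 (one-sample t-test, two-sided).
t = (x̄ − μ₀)/(s/√n) = (2260 − 2240)/(147/√26) = 0.694
df = n − 1 = 25
Two-sided p-value ≈ 0.494
Since p ≈ 0.494 > α = 0.01, fail to reject H0; the evidence is not statistically significant.

0.694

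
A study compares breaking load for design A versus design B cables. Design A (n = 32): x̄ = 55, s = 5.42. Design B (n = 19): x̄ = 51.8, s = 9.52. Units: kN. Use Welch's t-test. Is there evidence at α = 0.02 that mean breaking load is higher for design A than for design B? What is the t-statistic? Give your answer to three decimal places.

1.342

Let group 1 = design A, group 2 = design B. H0: μ_1 = μ_2; H1: μ_1 > μ_2 (Welch's two-sample t-test, right-tailed).
t = (x̄_1 − x̄_2)/√(s_1²/n_1 + s_2²/n_2) = (55 − 51.8)/√(5.42²/32 + 9.52²/19) = 1.342
Welch–Satterthwaite df ≈ 25.06
p-value = P(T ≥ 1.342) ≈ 0.096
Since p ≈ 0.096 > α = 0.02, fail to reject H0; the data do not provide sufficient evidence against H0.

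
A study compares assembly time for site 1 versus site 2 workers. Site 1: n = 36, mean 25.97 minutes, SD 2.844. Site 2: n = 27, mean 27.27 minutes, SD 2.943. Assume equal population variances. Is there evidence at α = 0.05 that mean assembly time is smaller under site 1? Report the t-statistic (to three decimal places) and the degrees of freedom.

Let group 1 = site 1, group 2 = site 2. H0: μ_1 = μ_2; H1: μ_1 < μ_2 (two-sample pooled-variance t-test, left-tailed).
s_p² = [(36−1)·2.844² + (27−1)·2.943²]/(36+27−2) = 8.33253
t = (25.97 − 27.27)/√[8.33253·(1/36 + 1/27)] = -1.769
df = n₁ + n₂ − 2 = 61
p-value = P(T ≤ -1.769) ≈ 0.041
Since p ≈ 0.041 < α = 0.05, reject H0; the evidence is statistically significant.

t = -1.769, df = 61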